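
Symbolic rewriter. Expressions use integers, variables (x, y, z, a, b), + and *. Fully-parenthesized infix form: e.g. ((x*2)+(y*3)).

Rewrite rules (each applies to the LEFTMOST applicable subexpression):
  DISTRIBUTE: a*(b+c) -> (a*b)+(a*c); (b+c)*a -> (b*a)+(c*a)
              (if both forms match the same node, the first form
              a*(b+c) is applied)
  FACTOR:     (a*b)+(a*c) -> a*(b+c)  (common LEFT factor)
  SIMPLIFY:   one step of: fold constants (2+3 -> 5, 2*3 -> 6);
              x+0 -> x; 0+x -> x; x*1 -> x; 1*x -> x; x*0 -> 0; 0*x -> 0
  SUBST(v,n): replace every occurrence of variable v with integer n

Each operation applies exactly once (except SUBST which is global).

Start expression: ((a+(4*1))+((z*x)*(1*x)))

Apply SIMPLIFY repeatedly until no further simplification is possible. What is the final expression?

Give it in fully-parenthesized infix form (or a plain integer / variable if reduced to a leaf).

Answer: ((a+4)+((z*x)*x))

Derivation:
Start: ((a+(4*1))+((z*x)*(1*x)))
Step 1: at LR: (4*1) -> 4; overall: ((a+(4*1))+((z*x)*(1*x))) -> ((a+4)+((z*x)*(1*x)))
Step 2: at RR: (1*x) -> x; overall: ((a+4)+((z*x)*(1*x))) -> ((a+4)+((z*x)*x))
Fixed point: ((a+4)+((z*x)*x))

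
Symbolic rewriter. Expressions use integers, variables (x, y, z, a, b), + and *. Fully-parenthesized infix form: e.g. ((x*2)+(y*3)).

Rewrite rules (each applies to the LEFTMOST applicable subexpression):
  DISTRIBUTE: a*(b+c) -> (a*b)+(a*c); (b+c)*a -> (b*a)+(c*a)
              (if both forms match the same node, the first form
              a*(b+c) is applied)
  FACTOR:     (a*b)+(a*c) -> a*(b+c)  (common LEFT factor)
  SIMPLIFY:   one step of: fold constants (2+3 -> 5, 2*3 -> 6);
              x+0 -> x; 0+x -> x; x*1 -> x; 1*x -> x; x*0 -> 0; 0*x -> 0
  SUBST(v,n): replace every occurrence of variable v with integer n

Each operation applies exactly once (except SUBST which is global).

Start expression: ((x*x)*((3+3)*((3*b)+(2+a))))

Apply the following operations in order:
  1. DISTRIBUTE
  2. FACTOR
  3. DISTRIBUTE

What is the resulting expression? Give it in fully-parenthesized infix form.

Start: ((x*x)*((3+3)*((3*b)+(2+a))))
Apply DISTRIBUTE at R (target: ((3+3)*((3*b)+(2+a)))): ((x*x)*((3+3)*((3*b)+(2+a)))) -> ((x*x)*(((3+3)*(3*b))+((3+3)*(2+a))))
Apply FACTOR at R (target: (((3+3)*(3*b))+((3+3)*(2+a)))): ((x*x)*(((3+3)*(3*b))+((3+3)*(2+a)))) -> ((x*x)*((3+3)*((3*b)+(2+a))))
Apply DISTRIBUTE at R (target: ((3+3)*((3*b)+(2+a)))): ((x*x)*((3+3)*((3*b)+(2+a)))) -> ((x*x)*(((3+3)*(3*b))+((3+3)*(2+a))))

Answer: ((x*x)*(((3+3)*(3*b))+((3+3)*(2+a))))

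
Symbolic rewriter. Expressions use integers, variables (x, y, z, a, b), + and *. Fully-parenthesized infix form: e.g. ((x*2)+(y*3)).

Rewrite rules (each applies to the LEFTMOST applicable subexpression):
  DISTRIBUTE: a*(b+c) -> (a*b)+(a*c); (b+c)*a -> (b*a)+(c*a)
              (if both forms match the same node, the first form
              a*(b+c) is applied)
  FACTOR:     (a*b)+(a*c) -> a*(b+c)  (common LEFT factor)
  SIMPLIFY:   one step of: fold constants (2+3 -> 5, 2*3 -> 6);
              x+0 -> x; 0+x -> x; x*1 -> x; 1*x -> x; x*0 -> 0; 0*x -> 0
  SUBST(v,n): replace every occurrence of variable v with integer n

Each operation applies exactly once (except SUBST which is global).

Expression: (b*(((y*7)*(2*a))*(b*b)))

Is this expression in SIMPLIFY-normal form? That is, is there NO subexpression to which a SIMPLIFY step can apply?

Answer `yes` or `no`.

Expression: (b*(((y*7)*(2*a))*(b*b)))
Scanning for simplifiable subexpressions (pre-order)...
  at root: (b*(((y*7)*(2*a))*(b*b))) (not simplifiable)
  at R: (((y*7)*(2*a))*(b*b)) (not simplifiable)
  at RL: ((y*7)*(2*a)) (not simplifiable)
  at RLL: (y*7) (not simplifiable)
  at RLR: (2*a) (not simplifiable)
  at RR: (b*b) (not simplifiable)
Result: no simplifiable subexpression found -> normal form.

Answer: yes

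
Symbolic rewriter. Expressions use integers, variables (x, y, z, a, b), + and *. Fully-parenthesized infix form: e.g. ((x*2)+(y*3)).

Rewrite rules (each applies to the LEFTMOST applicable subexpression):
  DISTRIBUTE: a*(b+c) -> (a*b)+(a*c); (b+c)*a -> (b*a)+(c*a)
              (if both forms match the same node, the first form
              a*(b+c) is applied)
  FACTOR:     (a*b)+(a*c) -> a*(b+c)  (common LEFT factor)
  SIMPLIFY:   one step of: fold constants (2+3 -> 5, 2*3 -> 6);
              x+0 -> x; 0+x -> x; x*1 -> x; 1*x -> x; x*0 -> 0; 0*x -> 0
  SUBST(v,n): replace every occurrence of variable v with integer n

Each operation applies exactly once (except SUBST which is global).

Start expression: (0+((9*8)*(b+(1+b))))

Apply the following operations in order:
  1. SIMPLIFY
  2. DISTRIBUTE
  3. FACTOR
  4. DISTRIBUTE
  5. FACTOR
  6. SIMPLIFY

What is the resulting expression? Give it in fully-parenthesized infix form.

Answer: (72*(b+(1+b)))

Derivation:
Start: (0+((9*8)*(b+(1+b))))
Apply SIMPLIFY at root (target: (0+((9*8)*(b+(1+b))))): (0+((9*8)*(b+(1+b)))) -> ((9*8)*(b+(1+b)))
Apply DISTRIBUTE at root (target: ((9*8)*(b+(1+b)))): ((9*8)*(b+(1+b))) -> (((9*8)*b)+((9*8)*(1+b)))
Apply FACTOR at root (target: (((9*8)*b)+((9*8)*(1+b)))): (((9*8)*b)+((9*8)*(1+b))) -> ((9*8)*(b+(1+b)))
Apply DISTRIBUTE at root (target: ((9*8)*(b+(1+b)))): ((9*8)*(b+(1+b))) -> (((9*8)*b)+((9*8)*(1+b)))
Apply FACTOR at root (target: (((9*8)*b)+((9*8)*(1+b)))): (((9*8)*b)+((9*8)*(1+b))) -> ((9*8)*(b+(1+b)))
Apply SIMPLIFY at L (target: (9*8)): ((9*8)*(b+(1+b))) -> (72*(b+(1+b)))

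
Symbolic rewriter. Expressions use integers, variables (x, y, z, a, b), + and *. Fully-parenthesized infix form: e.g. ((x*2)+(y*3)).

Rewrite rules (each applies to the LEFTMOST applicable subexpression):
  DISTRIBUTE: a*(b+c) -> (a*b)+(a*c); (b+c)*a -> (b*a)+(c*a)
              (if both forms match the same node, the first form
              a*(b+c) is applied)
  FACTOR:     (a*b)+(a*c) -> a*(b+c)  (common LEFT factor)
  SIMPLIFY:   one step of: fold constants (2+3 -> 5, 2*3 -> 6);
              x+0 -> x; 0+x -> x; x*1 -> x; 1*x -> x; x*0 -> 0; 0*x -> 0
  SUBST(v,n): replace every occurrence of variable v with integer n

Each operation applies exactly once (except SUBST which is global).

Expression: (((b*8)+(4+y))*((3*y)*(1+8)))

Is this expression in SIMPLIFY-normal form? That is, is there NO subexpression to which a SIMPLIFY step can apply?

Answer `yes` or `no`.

Answer: no

Derivation:
Expression: (((b*8)+(4+y))*((3*y)*(1+8)))
Scanning for simplifiable subexpressions (pre-order)...
  at root: (((b*8)+(4+y))*((3*y)*(1+8))) (not simplifiable)
  at L: ((b*8)+(4+y)) (not simplifiable)
  at LL: (b*8) (not simplifiable)
  at LR: (4+y) (not simplifiable)
  at R: ((3*y)*(1+8)) (not simplifiable)
  at RL: (3*y) (not simplifiable)
  at RR: (1+8) (SIMPLIFIABLE)
Found simplifiable subexpr at path RR: (1+8)
One SIMPLIFY step would give: (((b*8)+(4+y))*((3*y)*9))
-> NOT in normal form.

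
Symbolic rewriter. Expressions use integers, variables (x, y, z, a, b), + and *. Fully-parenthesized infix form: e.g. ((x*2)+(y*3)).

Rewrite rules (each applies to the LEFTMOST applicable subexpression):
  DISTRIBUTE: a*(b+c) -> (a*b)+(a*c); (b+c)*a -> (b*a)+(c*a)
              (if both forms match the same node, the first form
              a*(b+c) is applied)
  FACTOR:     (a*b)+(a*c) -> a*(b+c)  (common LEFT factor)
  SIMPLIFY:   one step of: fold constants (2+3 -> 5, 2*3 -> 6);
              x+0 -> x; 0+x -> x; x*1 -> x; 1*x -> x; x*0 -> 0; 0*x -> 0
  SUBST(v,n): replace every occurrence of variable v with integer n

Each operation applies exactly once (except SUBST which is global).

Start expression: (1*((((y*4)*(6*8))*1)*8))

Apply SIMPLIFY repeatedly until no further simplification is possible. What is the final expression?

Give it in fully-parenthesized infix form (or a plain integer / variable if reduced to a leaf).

Start: (1*((((y*4)*(6*8))*1)*8))
Step 1: at root: (1*((((y*4)*(6*8))*1)*8)) -> ((((y*4)*(6*8))*1)*8); overall: (1*((((y*4)*(6*8))*1)*8)) -> ((((y*4)*(6*8))*1)*8)
Step 2: at L: (((y*4)*(6*8))*1) -> ((y*4)*(6*8)); overall: ((((y*4)*(6*8))*1)*8) -> (((y*4)*(6*8))*8)
Step 3: at LR: (6*8) -> 48; overall: (((y*4)*(6*8))*8) -> (((y*4)*48)*8)
Fixed point: (((y*4)*48)*8)

Answer: (((y*4)*48)*8)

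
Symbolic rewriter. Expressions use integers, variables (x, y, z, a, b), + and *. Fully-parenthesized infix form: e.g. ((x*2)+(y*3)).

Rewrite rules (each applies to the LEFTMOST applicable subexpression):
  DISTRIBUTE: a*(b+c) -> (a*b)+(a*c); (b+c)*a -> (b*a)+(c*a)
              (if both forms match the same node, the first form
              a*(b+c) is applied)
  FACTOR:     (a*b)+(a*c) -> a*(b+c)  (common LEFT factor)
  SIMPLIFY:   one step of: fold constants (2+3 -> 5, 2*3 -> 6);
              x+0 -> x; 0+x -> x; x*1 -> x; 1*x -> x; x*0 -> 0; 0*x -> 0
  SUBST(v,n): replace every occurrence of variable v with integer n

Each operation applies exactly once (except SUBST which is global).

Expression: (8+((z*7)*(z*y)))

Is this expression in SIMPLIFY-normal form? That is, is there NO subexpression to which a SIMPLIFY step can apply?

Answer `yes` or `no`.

Expression: (8+((z*7)*(z*y)))
Scanning for simplifiable subexpressions (pre-order)...
  at root: (8+((z*7)*(z*y))) (not simplifiable)
  at R: ((z*7)*(z*y)) (not simplifiable)
  at RL: (z*7) (not simplifiable)
  at RR: (z*y) (not simplifiable)
Result: no simplifiable subexpression found -> normal form.

Answer: yes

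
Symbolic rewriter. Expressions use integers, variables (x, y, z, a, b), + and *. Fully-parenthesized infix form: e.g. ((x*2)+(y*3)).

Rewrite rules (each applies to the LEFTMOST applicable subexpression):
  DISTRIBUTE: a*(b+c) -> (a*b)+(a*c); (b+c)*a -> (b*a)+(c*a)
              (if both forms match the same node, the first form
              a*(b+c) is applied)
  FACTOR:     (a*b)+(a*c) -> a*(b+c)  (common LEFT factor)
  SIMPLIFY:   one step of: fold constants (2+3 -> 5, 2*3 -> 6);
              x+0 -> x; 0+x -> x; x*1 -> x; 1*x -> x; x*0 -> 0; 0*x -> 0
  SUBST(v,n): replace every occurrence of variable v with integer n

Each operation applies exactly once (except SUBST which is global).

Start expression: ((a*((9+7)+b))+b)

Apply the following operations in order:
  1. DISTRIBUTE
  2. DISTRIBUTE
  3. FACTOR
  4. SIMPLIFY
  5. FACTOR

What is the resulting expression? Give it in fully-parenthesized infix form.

Start: ((a*((9+7)+b))+b)
Apply DISTRIBUTE at L (target: (a*((9+7)+b))): ((a*((9+7)+b))+b) -> (((a*(9+7))+(a*b))+b)
Apply DISTRIBUTE at LL (target: (a*(9+7))): (((a*(9+7))+(a*b))+b) -> ((((a*9)+(a*7))+(a*b))+b)
Apply FACTOR at LL (target: ((a*9)+(a*7))): ((((a*9)+(a*7))+(a*b))+b) -> (((a*(9+7))+(a*b))+b)
Apply SIMPLIFY at LLR (target: (9+7)): (((a*(9+7))+(a*b))+b) -> (((a*16)+(a*b))+b)
Apply FACTOR at L (target: ((a*16)+(a*b))): (((a*16)+(a*b))+b) -> ((a*(16+b))+b)

Answer: ((a*(16+b))+b)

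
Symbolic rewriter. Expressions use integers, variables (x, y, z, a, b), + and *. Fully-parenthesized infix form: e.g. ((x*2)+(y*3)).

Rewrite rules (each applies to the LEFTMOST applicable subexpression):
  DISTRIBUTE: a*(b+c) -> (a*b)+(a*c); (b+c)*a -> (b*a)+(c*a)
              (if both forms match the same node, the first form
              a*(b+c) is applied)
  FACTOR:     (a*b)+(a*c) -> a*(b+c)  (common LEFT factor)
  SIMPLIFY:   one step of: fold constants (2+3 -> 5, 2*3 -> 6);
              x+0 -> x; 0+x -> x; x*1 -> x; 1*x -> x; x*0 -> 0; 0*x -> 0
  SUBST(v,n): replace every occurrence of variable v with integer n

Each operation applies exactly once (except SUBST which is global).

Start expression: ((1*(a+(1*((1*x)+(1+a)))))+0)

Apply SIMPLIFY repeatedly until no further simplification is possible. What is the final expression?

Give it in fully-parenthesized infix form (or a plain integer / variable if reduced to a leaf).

Answer: (a+(x+(1+a)))

Derivation:
Start: ((1*(a+(1*((1*x)+(1+a)))))+0)
Step 1: at root: ((1*(a+(1*((1*x)+(1+a)))))+0) -> (1*(a+(1*((1*x)+(1+a))))); overall: ((1*(a+(1*((1*x)+(1+a)))))+0) -> (1*(a+(1*((1*x)+(1+a)))))
Step 2: at root: (1*(a+(1*((1*x)+(1+a))))) -> (a+(1*((1*x)+(1+a)))); overall: (1*(a+(1*((1*x)+(1+a))))) -> (a+(1*((1*x)+(1+a))))
Step 3: at R: (1*((1*x)+(1+a))) -> ((1*x)+(1+a)); overall: (a+(1*((1*x)+(1+a)))) -> (a+((1*x)+(1+a)))
Step 4: at RL: (1*x) -> x; overall: (a+((1*x)+(1+a))) -> (a+(x+(1+a)))
Fixed point: (a+(x+(1+a)))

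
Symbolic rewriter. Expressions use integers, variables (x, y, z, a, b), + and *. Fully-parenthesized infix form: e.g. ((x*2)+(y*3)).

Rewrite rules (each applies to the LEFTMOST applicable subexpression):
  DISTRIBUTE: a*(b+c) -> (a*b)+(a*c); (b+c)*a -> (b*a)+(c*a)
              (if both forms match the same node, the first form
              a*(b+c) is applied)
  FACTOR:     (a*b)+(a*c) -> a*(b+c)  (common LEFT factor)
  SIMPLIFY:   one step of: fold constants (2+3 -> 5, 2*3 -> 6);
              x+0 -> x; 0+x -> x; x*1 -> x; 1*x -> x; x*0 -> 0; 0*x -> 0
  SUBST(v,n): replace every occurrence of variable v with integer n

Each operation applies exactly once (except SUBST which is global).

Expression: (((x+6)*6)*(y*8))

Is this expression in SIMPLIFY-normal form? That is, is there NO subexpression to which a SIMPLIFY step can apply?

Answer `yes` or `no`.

Expression: (((x+6)*6)*(y*8))
Scanning for simplifiable subexpressions (pre-order)...
  at root: (((x+6)*6)*(y*8)) (not simplifiable)
  at L: ((x+6)*6) (not simplifiable)
  at LL: (x+6) (not simplifiable)
  at R: (y*8) (not simplifiable)
Result: no simplifiable subexpression found -> normal form.

Answer: yes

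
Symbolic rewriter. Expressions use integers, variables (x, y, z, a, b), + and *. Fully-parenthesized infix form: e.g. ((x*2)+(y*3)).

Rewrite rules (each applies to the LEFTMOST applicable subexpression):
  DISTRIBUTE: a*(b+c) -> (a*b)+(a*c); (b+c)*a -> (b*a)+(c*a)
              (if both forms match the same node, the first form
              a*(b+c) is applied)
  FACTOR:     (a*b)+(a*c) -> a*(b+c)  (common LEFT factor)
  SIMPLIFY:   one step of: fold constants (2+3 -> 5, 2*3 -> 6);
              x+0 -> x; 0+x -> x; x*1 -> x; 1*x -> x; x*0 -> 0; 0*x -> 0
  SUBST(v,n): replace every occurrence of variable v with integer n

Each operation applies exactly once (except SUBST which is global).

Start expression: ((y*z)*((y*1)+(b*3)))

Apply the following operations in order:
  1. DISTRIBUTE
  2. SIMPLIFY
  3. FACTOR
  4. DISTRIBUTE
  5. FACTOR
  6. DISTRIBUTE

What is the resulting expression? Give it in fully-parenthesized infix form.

Answer: (((y*z)*y)+((y*z)*(b*3)))

Derivation:
Start: ((y*z)*((y*1)+(b*3)))
Apply DISTRIBUTE at root (target: ((y*z)*((y*1)+(b*3)))): ((y*z)*((y*1)+(b*3))) -> (((y*z)*(y*1))+((y*z)*(b*3)))
Apply SIMPLIFY at LR (target: (y*1)): (((y*z)*(y*1))+((y*z)*(b*3))) -> (((y*z)*y)+((y*z)*(b*3)))
Apply FACTOR at root (target: (((y*z)*y)+((y*z)*(b*3)))): (((y*z)*y)+((y*z)*(b*3))) -> ((y*z)*(y+(b*3)))
Apply DISTRIBUTE at root (target: ((y*z)*(y+(b*3)))): ((y*z)*(y+(b*3))) -> (((y*z)*y)+((y*z)*(b*3)))
Apply FACTOR at root (target: (((y*z)*y)+((y*z)*(b*3)))): (((y*z)*y)+((y*z)*(b*3))) -> ((y*z)*(y+(b*3)))
Apply DISTRIBUTE at root (target: ((y*z)*(y+(b*3)))): ((y*z)*(y+(b*3))) -> (((y*z)*y)+((y*z)*(b*3)))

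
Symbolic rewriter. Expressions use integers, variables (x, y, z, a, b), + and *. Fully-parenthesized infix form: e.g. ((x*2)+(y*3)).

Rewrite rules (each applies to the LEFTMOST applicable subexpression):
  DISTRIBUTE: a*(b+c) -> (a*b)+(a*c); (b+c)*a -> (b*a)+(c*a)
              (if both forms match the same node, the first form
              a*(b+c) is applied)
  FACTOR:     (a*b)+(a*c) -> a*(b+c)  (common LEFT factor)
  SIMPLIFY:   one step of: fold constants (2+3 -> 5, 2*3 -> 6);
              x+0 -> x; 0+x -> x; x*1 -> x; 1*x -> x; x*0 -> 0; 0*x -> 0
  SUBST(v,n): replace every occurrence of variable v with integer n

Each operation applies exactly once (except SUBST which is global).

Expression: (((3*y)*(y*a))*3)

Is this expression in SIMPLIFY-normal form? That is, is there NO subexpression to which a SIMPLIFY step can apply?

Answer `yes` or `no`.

Expression: (((3*y)*(y*a))*3)
Scanning for simplifiable subexpressions (pre-order)...
  at root: (((3*y)*(y*a))*3) (not simplifiable)
  at L: ((3*y)*(y*a)) (not simplifiable)
  at LL: (3*y) (not simplifiable)
  at LR: (y*a) (not simplifiable)
Result: no simplifiable subexpression found -> normal form.

Answer: yes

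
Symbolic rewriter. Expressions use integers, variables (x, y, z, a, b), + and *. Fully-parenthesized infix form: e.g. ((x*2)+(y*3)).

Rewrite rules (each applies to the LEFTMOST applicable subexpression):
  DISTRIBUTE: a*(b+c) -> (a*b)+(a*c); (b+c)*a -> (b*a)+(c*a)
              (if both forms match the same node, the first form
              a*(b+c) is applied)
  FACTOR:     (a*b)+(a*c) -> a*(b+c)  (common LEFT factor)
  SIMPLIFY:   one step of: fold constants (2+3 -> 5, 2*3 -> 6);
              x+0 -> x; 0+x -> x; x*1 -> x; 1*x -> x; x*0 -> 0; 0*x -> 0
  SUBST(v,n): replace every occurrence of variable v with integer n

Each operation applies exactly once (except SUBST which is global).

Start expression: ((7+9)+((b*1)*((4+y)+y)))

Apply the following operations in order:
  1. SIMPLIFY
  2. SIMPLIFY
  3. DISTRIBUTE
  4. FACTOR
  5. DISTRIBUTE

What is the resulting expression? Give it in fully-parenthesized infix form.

Start: ((7+9)+((b*1)*((4+y)+y)))
Apply SIMPLIFY at L (target: (7+9)): ((7+9)+((b*1)*((4+y)+y))) -> (16+((b*1)*((4+y)+y)))
Apply SIMPLIFY at RL (target: (b*1)): (16+((b*1)*((4+y)+y))) -> (16+(b*((4+y)+y)))
Apply DISTRIBUTE at R (target: (b*((4+y)+y))): (16+(b*((4+y)+y))) -> (16+((b*(4+y))+(b*y)))
Apply FACTOR at R (target: ((b*(4+y))+(b*y))): (16+((b*(4+y))+(b*y))) -> (16+(b*((4+y)+y)))
Apply DISTRIBUTE at R (target: (b*((4+y)+y))): (16+(b*((4+y)+y))) -> (16+((b*(4+y))+(b*y)))

Answer: (16+((b*(4+y))+(b*y)))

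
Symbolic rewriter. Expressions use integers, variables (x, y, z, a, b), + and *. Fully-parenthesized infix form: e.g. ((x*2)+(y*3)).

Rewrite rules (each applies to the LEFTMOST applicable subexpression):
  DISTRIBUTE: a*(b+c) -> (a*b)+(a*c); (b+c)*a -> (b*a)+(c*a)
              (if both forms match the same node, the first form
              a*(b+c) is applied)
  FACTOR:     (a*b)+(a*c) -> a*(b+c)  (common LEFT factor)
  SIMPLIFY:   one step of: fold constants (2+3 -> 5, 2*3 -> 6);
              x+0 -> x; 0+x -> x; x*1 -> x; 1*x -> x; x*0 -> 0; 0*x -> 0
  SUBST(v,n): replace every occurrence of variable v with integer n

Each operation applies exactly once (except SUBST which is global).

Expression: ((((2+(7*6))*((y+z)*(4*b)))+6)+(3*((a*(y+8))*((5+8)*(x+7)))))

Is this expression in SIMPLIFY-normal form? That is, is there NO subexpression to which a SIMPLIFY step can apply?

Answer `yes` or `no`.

Expression: ((((2+(7*6))*((y+z)*(4*b)))+6)+(3*((a*(y+8))*((5+8)*(x+7)))))
Scanning for simplifiable subexpressions (pre-order)...
  at root: ((((2+(7*6))*((y+z)*(4*b)))+6)+(3*((a*(y+8))*((5+8)*(x+7))))) (not simplifiable)
  at L: (((2+(7*6))*((y+z)*(4*b)))+6) (not simplifiable)
  at LL: ((2+(7*6))*((y+z)*(4*b))) (not simplifiable)
  at LLL: (2+(7*6)) (not simplifiable)
  at LLLR: (7*6) (SIMPLIFIABLE)
  at LLR: ((y+z)*(4*b)) (not simplifiable)
  at LLRL: (y+z) (not simplifiable)
  at LLRR: (4*b) (not simplifiable)
  at R: (3*((a*(y+8))*((5+8)*(x+7)))) (not simplifiable)
  at RR: ((a*(y+8))*((5+8)*(x+7))) (not simplifiable)
  at RRL: (a*(y+8)) (not simplifiable)
  at RRLR: (y+8) (not simplifiable)
  at RRR: ((5+8)*(x+7)) (not simplifiable)
  at RRRL: (5+8) (SIMPLIFIABLE)
  at RRRR: (x+7) (not simplifiable)
Found simplifiable subexpr at path LLLR: (7*6)
One SIMPLIFY step would give: ((((2+42)*((y+z)*(4*b)))+6)+(3*((a*(y+8))*((5+8)*(x+7)))))
-> NOT in normal form.

Answer: no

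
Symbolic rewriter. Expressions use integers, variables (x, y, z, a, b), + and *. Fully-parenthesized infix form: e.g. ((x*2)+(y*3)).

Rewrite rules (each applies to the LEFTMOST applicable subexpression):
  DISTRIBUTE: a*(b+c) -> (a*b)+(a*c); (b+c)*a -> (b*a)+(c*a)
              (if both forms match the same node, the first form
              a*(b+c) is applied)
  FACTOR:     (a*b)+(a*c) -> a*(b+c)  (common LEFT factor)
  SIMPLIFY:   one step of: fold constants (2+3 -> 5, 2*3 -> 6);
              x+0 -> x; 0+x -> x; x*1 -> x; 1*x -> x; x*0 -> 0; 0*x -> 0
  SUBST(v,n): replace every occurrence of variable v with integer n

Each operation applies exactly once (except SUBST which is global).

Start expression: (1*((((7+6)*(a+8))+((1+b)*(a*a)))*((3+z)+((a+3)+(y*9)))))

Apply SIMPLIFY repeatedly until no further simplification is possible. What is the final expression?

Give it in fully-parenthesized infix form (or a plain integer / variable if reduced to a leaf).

Start: (1*((((7+6)*(a+8))+((1+b)*(a*a)))*((3+z)+((a+3)+(y*9)))))
Step 1: at root: (1*((((7+6)*(a+8))+((1+b)*(a*a)))*((3+z)+((a+3)+(y*9))))) -> ((((7+6)*(a+8))+((1+b)*(a*a)))*((3+z)+((a+3)+(y*9)))); overall: (1*((((7+6)*(a+8))+((1+b)*(a*a)))*((3+z)+((a+3)+(y*9))))) -> ((((7+6)*(a+8))+((1+b)*(a*a)))*((3+z)+((a+3)+(y*9))))
Step 2: at LLL: (7+6) -> 13; overall: ((((7+6)*(a+8))+((1+b)*(a*a)))*((3+z)+((a+3)+(y*9)))) -> (((13*(a+8))+((1+b)*(a*a)))*((3+z)+((a+3)+(y*9))))
Fixed point: (((13*(a+8))+((1+b)*(a*a)))*((3+z)+((a+3)+(y*9))))

Answer: (((13*(a+8))+((1+b)*(a*a)))*((3+z)+((a+3)+(y*9))))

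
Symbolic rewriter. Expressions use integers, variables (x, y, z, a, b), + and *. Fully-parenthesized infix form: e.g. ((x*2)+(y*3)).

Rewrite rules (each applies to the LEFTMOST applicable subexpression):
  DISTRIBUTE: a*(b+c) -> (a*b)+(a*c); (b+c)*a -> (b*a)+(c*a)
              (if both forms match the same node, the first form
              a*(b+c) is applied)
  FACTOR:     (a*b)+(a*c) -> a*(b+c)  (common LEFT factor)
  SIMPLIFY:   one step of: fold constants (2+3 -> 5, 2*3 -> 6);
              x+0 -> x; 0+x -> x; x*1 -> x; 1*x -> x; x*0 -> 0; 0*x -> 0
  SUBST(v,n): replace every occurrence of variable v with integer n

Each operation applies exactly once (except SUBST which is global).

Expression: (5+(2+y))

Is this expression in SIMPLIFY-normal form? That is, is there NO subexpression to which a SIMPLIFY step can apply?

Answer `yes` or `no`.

Expression: (5+(2+y))
Scanning for simplifiable subexpressions (pre-order)...
  at root: (5+(2+y)) (not simplifiable)
  at R: (2+y) (not simplifiable)
Result: no simplifiable subexpression found -> normal form.

Answer: yes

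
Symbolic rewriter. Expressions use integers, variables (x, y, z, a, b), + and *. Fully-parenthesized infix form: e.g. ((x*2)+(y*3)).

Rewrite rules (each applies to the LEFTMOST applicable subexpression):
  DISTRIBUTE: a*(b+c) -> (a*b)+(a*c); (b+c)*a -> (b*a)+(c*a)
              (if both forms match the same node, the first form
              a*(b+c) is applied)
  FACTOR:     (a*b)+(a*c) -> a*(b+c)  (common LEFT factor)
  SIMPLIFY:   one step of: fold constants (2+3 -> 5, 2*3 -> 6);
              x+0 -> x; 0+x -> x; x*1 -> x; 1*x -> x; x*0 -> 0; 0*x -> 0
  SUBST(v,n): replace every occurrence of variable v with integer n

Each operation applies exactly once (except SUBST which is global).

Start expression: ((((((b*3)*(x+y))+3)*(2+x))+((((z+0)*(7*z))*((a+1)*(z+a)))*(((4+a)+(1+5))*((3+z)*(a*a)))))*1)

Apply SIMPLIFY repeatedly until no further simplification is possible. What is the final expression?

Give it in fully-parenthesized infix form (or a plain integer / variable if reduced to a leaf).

Start: ((((((b*3)*(x+y))+3)*(2+x))+((((z+0)*(7*z))*((a+1)*(z+a)))*(((4+a)+(1+5))*((3+z)*(a*a)))))*1)
Step 1: at root: ((((((b*3)*(x+y))+3)*(2+x))+((((z+0)*(7*z))*((a+1)*(z+a)))*(((4+a)+(1+5))*((3+z)*(a*a)))))*1) -> (((((b*3)*(x+y))+3)*(2+x))+((((z+0)*(7*z))*((a+1)*(z+a)))*(((4+a)+(1+5))*((3+z)*(a*a))))); overall: ((((((b*3)*(x+y))+3)*(2+x))+((((z+0)*(7*z))*((a+1)*(z+a)))*(((4+a)+(1+5))*((3+z)*(a*a)))))*1) -> (((((b*3)*(x+y))+3)*(2+x))+((((z+0)*(7*z))*((a+1)*(z+a)))*(((4+a)+(1+5))*((3+z)*(a*a)))))
Step 2: at RLLL: (z+0) -> z; overall: (((((b*3)*(x+y))+3)*(2+x))+((((z+0)*(7*z))*((a+1)*(z+a)))*(((4+a)+(1+5))*((3+z)*(a*a))))) -> (((((b*3)*(x+y))+3)*(2+x))+(((z*(7*z))*((a+1)*(z+a)))*(((4+a)+(1+5))*((3+z)*(a*a)))))
Step 3: at RRLR: (1+5) -> 6; overall: (((((b*3)*(x+y))+3)*(2+x))+(((z*(7*z))*((a+1)*(z+a)))*(((4+a)+(1+5))*((3+z)*(a*a))))) -> (((((b*3)*(x+y))+3)*(2+x))+(((z*(7*z))*((a+1)*(z+a)))*(((4+a)+6)*((3+z)*(a*a)))))
Fixed point: (((((b*3)*(x+y))+3)*(2+x))+(((z*(7*z))*((a+1)*(z+a)))*(((4+a)+6)*((3+z)*(a*a)))))

Answer: (((((b*3)*(x+y))+3)*(2+x))+(((z*(7*z))*((a+1)*(z+a)))*(((4+a)+6)*((3+z)*(a*a)))))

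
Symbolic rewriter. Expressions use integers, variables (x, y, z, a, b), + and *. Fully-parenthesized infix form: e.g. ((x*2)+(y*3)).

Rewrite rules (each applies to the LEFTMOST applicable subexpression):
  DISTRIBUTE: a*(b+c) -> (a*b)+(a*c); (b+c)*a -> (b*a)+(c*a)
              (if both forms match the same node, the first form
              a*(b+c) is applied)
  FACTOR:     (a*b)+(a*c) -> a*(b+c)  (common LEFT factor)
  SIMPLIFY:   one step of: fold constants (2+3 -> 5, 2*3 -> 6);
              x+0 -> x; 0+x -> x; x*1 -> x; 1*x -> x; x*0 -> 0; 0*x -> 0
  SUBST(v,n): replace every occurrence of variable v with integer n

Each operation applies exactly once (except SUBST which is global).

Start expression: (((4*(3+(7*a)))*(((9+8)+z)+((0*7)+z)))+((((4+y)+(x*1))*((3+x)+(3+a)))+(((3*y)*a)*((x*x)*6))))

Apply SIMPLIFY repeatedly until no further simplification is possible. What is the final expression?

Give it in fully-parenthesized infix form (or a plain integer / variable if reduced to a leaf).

Start: (((4*(3+(7*a)))*(((9+8)+z)+((0*7)+z)))+((((4+y)+(x*1))*((3+x)+(3+a)))+(((3*y)*a)*((x*x)*6))))
Step 1: at LRLL: (9+8) -> 17; overall: (((4*(3+(7*a)))*(((9+8)+z)+((0*7)+z)))+((((4+y)+(x*1))*((3+x)+(3+a)))+(((3*y)*a)*((x*x)*6)))) -> (((4*(3+(7*a)))*((17+z)+((0*7)+z)))+((((4+y)+(x*1))*((3+x)+(3+a)))+(((3*y)*a)*((x*x)*6))))
Step 2: at LRRL: (0*7) -> 0; overall: (((4*(3+(7*a)))*((17+z)+((0*7)+z)))+((((4+y)+(x*1))*((3+x)+(3+a)))+(((3*y)*a)*((x*x)*6)))) -> (((4*(3+(7*a)))*((17+z)+(0+z)))+((((4+y)+(x*1))*((3+x)+(3+a)))+(((3*y)*a)*((x*x)*6))))
Step 3: at LRR: (0+z) -> z; overall: (((4*(3+(7*a)))*((17+z)+(0+z)))+((((4+y)+(x*1))*((3+x)+(3+a)))+(((3*y)*a)*((x*x)*6)))) -> (((4*(3+(7*a)))*((17+z)+z))+((((4+y)+(x*1))*((3+x)+(3+a)))+(((3*y)*a)*((x*x)*6))))
Step 4: at RLLR: (x*1) -> x; overall: (((4*(3+(7*a)))*((17+z)+z))+((((4+y)+(x*1))*((3+x)+(3+a)))+(((3*y)*a)*((x*x)*6)))) -> (((4*(3+(7*a)))*((17+z)+z))+((((4+y)+x)*((3+x)+(3+a)))+(((3*y)*a)*((x*x)*6))))
Fixed point: (((4*(3+(7*a)))*((17+z)+z))+((((4+y)+x)*((3+x)+(3+a)))+(((3*y)*a)*((x*x)*6))))

Answer: (((4*(3+(7*a)))*((17+z)+z))+((((4+y)+x)*((3+x)+(3+a)))+(((3*y)*a)*((x*x)*6))))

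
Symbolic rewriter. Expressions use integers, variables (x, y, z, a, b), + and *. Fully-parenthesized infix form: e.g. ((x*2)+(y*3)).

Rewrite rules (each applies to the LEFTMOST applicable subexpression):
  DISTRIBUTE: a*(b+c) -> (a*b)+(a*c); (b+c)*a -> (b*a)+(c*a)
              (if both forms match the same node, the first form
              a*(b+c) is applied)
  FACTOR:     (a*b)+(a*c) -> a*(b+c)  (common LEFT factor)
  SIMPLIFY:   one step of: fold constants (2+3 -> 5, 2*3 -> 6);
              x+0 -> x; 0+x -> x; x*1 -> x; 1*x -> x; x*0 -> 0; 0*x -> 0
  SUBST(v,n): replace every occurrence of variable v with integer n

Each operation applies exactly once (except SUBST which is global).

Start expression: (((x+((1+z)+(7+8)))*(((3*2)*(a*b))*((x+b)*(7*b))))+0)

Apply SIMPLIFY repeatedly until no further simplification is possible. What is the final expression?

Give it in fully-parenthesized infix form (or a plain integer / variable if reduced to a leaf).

Answer: ((x+((1+z)+15))*((6*(a*b))*((x+b)*(7*b))))

Derivation:
Start: (((x+((1+z)+(7+8)))*(((3*2)*(a*b))*((x+b)*(7*b))))+0)
Step 1: at root: (((x+((1+z)+(7+8)))*(((3*2)*(a*b))*((x+b)*(7*b))))+0) -> ((x+((1+z)+(7+8)))*(((3*2)*(a*b))*((x+b)*(7*b)))); overall: (((x+((1+z)+(7+8)))*(((3*2)*(a*b))*((x+b)*(7*b))))+0) -> ((x+((1+z)+(7+8)))*(((3*2)*(a*b))*((x+b)*(7*b))))
Step 2: at LRR: (7+8) -> 15; overall: ((x+((1+z)+(7+8)))*(((3*2)*(a*b))*((x+b)*(7*b)))) -> ((x+((1+z)+15))*(((3*2)*(a*b))*((x+b)*(7*b))))
Step 3: at RLL: (3*2) -> 6; overall: ((x+((1+z)+15))*(((3*2)*(a*b))*((x+b)*(7*b)))) -> ((x+((1+z)+15))*((6*(a*b))*((x+b)*(7*b))))
Fixed point: ((x+((1+z)+15))*((6*(a*b))*((x+b)*(7*b))))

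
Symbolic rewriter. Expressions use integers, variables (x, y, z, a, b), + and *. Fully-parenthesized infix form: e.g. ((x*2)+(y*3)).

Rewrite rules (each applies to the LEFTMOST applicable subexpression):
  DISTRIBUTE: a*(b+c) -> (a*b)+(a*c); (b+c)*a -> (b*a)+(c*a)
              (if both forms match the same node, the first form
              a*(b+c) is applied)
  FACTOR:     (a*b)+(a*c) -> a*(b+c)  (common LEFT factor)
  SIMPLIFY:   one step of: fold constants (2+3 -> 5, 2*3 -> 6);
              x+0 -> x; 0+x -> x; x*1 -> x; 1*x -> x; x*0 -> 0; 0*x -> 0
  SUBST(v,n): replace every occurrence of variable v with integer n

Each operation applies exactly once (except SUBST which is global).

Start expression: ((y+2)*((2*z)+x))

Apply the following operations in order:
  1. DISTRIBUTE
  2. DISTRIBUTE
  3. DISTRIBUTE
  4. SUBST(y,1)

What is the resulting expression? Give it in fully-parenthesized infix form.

Answer: (((1*(2*z))+(2*(2*z)))+((1*x)+(2*x)))

Derivation:
Start: ((y+2)*((2*z)+x))
Apply DISTRIBUTE at root (target: ((y+2)*((2*z)+x))): ((y+2)*((2*z)+x)) -> (((y+2)*(2*z))+((y+2)*x))
Apply DISTRIBUTE at L (target: ((y+2)*(2*z))): (((y+2)*(2*z))+((y+2)*x)) -> (((y*(2*z))+(2*(2*z)))+((y+2)*x))
Apply DISTRIBUTE at R (target: ((y+2)*x)): (((y*(2*z))+(2*(2*z)))+((y+2)*x)) -> (((y*(2*z))+(2*(2*z)))+((y*x)+(2*x)))
Apply SUBST(y,1): (((y*(2*z))+(2*(2*z)))+((y*x)+(2*x))) -> (((1*(2*z))+(2*(2*z)))+((1*x)+(2*x)))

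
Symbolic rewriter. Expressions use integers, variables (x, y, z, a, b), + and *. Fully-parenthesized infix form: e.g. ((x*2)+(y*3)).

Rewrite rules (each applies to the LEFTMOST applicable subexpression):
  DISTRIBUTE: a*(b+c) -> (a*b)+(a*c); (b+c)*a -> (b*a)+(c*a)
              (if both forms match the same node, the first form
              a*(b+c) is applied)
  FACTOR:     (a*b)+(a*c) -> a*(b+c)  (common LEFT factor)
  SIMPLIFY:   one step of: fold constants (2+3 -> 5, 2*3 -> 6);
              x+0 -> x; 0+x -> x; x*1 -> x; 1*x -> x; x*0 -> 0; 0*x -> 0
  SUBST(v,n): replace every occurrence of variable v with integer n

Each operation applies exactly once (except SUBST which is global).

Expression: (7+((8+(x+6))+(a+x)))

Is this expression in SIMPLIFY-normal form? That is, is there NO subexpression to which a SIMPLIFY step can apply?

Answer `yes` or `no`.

Expression: (7+((8+(x+6))+(a+x)))
Scanning for simplifiable subexpressions (pre-order)...
  at root: (7+((8+(x+6))+(a+x))) (not simplifiable)
  at R: ((8+(x+6))+(a+x)) (not simplifiable)
  at RL: (8+(x+6)) (not simplifiable)
  at RLR: (x+6) (not simplifiable)
  at RR: (a+x) (not simplifiable)
Result: no simplifiable subexpression found -> normal form.

Answer: yes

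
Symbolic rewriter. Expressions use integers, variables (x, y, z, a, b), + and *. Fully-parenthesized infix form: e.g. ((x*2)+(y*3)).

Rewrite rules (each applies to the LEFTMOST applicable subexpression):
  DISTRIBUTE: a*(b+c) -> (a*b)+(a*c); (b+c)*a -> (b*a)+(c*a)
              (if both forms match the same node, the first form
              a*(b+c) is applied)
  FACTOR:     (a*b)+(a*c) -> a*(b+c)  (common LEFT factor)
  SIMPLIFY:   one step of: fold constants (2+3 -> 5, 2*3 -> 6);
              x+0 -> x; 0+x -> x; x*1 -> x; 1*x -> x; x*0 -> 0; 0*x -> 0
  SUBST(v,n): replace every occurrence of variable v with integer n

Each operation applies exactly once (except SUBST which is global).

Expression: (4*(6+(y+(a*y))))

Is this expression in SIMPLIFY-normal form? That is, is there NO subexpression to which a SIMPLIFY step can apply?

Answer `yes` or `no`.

Answer: yes

Derivation:
Expression: (4*(6+(y+(a*y))))
Scanning for simplifiable subexpressions (pre-order)...
  at root: (4*(6+(y+(a*y)))) (not simplifiable)
  at R: (6+(y+(a*y))) (not simplifiable)
  at RR: (y+(a*y)) (not simplifiable)
  at RRR: (a*y) (not simplifiable)
Result: no simplifiable subexpression found -> normal form.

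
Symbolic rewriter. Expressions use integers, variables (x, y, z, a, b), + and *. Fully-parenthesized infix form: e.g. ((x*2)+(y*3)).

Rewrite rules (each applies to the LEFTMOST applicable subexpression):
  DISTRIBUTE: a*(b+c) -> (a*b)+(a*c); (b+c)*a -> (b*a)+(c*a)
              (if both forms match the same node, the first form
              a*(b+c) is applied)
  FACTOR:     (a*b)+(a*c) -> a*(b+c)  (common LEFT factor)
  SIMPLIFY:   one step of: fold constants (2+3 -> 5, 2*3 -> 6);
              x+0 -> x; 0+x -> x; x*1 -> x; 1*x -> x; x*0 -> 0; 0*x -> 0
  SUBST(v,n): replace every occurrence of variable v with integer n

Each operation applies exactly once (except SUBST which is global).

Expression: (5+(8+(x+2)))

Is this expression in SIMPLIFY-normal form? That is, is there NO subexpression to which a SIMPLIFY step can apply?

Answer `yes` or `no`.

Expression: (5+(8+(x+2)))
Scanning for simplifiable subexpressions (pre-order)...
  at root: (5+(8+(x+2))) (not simplifiable)
  at R: (8+(x+2)) (not simplifiable)
  at RR: (x+2) (not simplifiable)
Result: no simplifiable subexpression found -> normal form.

Answer: yes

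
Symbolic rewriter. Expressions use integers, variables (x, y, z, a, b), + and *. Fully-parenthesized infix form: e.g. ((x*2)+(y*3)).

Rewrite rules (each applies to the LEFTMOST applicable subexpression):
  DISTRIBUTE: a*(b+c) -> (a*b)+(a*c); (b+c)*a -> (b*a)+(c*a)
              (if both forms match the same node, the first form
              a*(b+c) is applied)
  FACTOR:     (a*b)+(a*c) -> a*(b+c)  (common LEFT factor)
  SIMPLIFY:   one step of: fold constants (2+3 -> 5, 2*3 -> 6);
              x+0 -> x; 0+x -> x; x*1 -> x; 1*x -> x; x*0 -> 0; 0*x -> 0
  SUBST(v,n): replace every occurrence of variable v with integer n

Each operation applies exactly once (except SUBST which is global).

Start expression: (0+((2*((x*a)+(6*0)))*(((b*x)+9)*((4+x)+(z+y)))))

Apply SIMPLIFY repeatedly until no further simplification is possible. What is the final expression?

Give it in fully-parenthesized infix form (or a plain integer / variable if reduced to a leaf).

Answer: ((2*(x*a))*(((b*x)+9)*((4+x)+(z+y))))

Derivation:
Start: (0+((2*((x*a)+(6*0)))*(((b*x)+9)*((4+x)+(z+y)))))
Step 1: at root: (0+((2*((x*a)+(6*0)))*(((b*x)+9)*((4+x)+(z+y))))) -> ((2*((x*a)+(6*0)))*(((b*x)+9)*((4+x)+(z+y)))); overall: (0+((2*((x*a)+(6*0)))*(((b*x)+9)*((4+x)+(z+y))))) -> ((2*((x*a)+(6*0)))*(((b*x)+9)*((4+x)+(z+y))))
Step 2: at LRR: (6*0) -> 0; overall: ((2*((x*a)+(6*0)))*(((b*x)+9)*((4+x)+(z+y)))) -> ((2*((x*a)+0))*(((b*x)+9)*((4+x)+(z+y))))
Step 3: at LR: ((x*a)+0) -> (x*a); overall: ((2*((x*a)+0))*(((b*x)+9)*((4+x)+(z+y)))) -> ((2*(x*a))*(((b*x)+9)*((4+x)+(z+y))))
Fixed point: ((2*(x*a))*(((b*x)+9)*((4+x)+(z+y))))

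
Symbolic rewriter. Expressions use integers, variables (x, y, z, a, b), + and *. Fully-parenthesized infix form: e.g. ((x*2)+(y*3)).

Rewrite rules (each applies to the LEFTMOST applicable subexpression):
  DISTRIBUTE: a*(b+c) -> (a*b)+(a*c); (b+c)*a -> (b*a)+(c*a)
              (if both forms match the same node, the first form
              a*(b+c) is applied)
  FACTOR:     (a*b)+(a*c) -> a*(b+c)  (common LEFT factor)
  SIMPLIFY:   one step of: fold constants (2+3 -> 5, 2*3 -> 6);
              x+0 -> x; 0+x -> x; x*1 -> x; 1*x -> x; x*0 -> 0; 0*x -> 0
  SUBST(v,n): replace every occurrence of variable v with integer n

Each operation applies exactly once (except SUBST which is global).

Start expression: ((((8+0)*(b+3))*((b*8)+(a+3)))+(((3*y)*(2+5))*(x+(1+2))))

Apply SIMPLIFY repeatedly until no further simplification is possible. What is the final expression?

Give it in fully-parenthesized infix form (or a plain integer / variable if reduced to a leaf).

Start: ((((8+0)*(b+3))*((b*8)+(a+3)))+(((3*y)*(2+5))*(x+(1+2))))
Step 1: at LLL: (8+0) -> 8; overall: ((((8+0)*(b+3))*((b*8)+(a+3)))+(((3*y)*(2+5))*(x+(1+2)))) -> (((8*(b+3))*((b*8)+(a+3)))+(((3*y)*(2+5))*(x+(1+2))))
Step 2: at RLR: (2+5) -> 7; overall: (((8*(b+3))*((b*8)+(a+3)))+(((3*y)*(2+5))*(x+(1+2)))) -> (((8*(b+3))*((b*8)+(a+3)))+(((3*y)*7)*(x+(1+2))))
Step 3: at RRR: (1+2) -> 3; overall: (((8*(b+3))*((b*8)+(a+3)))+(((3*y)*7)*(x+(1+2)))) -> (((8*(b+3))*((b*8)+(a+3)))+(((3*y)*7)*(x+3)))
Fixed point: (((8*(b+3))*((b*8)+(a+3)))+(((3*y)*7)*(x+3)))

Answer: (((8*(b+3))*((b*8)+(a+3)))+(((3*y)*7)*(x+3)))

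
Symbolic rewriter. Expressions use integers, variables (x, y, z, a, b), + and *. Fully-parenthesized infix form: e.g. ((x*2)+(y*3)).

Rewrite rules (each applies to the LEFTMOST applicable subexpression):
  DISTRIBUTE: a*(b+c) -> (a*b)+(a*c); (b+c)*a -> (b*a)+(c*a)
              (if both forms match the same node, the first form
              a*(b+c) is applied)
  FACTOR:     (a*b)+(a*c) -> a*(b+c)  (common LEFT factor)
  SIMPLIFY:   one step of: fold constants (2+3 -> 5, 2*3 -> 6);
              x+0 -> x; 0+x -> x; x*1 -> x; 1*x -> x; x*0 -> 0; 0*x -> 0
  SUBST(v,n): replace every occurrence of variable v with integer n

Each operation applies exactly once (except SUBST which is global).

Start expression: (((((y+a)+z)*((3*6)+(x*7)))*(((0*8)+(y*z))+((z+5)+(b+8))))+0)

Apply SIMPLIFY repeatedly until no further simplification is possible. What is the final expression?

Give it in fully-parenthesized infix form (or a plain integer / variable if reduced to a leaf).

Answer: ((((y+a)+z)*(18+(x*7)))*((y*z)+((z+5)+(b+8))))

Derivation:
Start: (((((y+a)+z)*((3*6)+(x*7)))*(((0*8)+(y*z))+((z+5)+(b+8))))+0)
Step 1: at root: (((((y+a)+z)*((3*6)+(x*7)))*(((0*8)+(y*z))+((z+5)+(b+8))))+0) -> ((((y+a)+z)*((3*6)+(x*7)))*(((0*8)+(y*z))+((z+5)+(b+8)))); overall: (((((y+a)+z)*((3*6)+(x*7)))*(((0*8)+(y*z))+((z+5)+(b+8))))+0) -> ((((y+a)+z)*((3*6)+(x*7)))*(((0*8)+(y*z))+((z+5)+(b+8))))
Step 2: at LRL: (3*6) -> 18; overall: ((((y+a)+z)*((3*6)+(x*7)))*(((0*8)+(y*z))+((z+5)+(b+8)))) -> ((((y+a)+z)*(18+(x*7)))*(((0*8)+(y*z))+((z+5)+(b+8))))
Step 3: at RLL: (0*8) -> 0; overall: ((((y+a)+z)*(18+(x*7)))*(((0*8)+(y*z))+((z+5)+(b+8)))) -> ((((y+a)+z)*(18+(x*7)))*((0+(y*z))+((z+5)+(b+8))))
Step 4: at RL: (0+(y*z)) -> (y*z); overall: ((((y+a)+z)*(18+(x*7)))*((0+(y*z))+((z+5)+(b+8)))) -> ((((y+a)+z)*(18+(x*7)))*((y*z)+((z+5)+(b+8))))
Fixed point: ((((y+a)+z)*(18+(x*7)))*((y*z)+((z+5)+(b+8))))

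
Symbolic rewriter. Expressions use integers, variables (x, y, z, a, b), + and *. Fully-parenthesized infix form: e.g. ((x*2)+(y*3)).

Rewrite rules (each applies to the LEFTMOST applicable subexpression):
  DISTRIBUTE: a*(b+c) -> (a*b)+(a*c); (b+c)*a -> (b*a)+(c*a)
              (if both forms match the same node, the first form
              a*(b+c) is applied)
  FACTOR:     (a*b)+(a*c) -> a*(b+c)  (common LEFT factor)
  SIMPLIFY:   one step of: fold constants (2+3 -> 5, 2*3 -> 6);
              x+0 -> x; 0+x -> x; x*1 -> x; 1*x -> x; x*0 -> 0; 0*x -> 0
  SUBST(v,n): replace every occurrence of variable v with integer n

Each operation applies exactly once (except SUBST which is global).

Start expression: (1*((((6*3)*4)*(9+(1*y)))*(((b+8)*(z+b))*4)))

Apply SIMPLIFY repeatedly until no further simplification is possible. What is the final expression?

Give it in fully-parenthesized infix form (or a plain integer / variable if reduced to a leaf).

Start: (1*((((6*3)*4)*(9+(1*y)))*(((b+8)*(z+b))*4)))
Step 1: at root: (1*((((6*3)*4)*(9+(1*y)))*(((b+8)*(z+b))*4))) -> ((((6*3)*4)*(9+(1*y)))*(((b+8)*(z+b))*4)); overall: (1*((((6*3)*4)*(9+(1*y)))*(((b+8)*(z+b))*4))) -> ((((6*3)*4)*(9+(1*y)))*(((b+8)*(z+b))*4))
Step 2: at LLL: (6*3) -> 18; overall: ((((6*3)*4)*(9+(1*y)))*(((b+8)*(z+b))*4)) -> (((18*4)*(9+(1*y)))*(((b+8)*(z+b))*4))
Step 3: at LL: (18*4) -> 72; overall: (((18*4)*(9+(1*y)))*(((b+8)*(z+b))*4)) -> ((72*(9+(1*y)))*(((b+8)*(z+b))*4))
Step 4: at LRR: (1*y) -> y; overall: ((72*(9+(1*y)))*(((b+8)*(z+b))*4)) -> ((72*(9+y))*(((b+8)*(z+b))*4))
Fixed point: ((72*(9+y))*(((b+8)*(z+b))*4))

Answer: ((72*(9+y))*(((b+8)*(z+b))*4))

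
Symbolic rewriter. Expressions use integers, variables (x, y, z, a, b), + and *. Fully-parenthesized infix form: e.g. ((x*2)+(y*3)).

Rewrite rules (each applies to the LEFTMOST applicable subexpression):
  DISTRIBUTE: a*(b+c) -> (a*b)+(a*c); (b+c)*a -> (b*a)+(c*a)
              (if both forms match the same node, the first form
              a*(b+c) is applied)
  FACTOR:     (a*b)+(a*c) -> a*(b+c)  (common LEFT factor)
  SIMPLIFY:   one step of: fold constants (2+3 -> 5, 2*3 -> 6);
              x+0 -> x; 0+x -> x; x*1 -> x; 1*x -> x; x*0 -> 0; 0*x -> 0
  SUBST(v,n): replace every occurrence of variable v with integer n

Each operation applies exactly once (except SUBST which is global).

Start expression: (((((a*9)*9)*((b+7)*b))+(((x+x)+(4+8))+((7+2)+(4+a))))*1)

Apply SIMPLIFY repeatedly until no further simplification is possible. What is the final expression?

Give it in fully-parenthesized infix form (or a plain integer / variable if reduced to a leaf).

Start: (((((a*9)*9)*((b+7)*b))+(((x+x)+(4+8))+((7+2)+(4+a))))*1)
Step 1: at root: (((((a*9)*9)*((b+7)*b))+(((x+x)+(4+8))+((7+2)+(4+a))))*1) -> ((((a*9)*9)*((b+7)*b))+(((x+x)+(4+8))+((7+2)+(4+a)))); overall: (((((a*9)*9)*((b+7)*b))+(((x+x)+(4+8))+((7+2)+(4+a))))*1) -> ((((a*9)*9)*((b+7)*b))+(((x+x)+(4+8))+((7+2)+(4+a))))
Step 2: at RLR: (4+8) -> 12; overall: ((((a*9)*9)*((b+7)*b))+(((x+x)+(4+8))+((7+2)+(4+a)))) -> ((((a*9)*9)*((b+7)*b))+(((x+x)+12)+((7+2)+(4+a))))
Step 3: at RRL: (7+2) -> 9; overall: ((((a*9)*9)*((b+7)*b))+(((x+x)+12)+((7+2)+(4+a)))) -> ((((a*9)*9)*((b+7)*b))+(((x+x)+12)+(9+(4+a))))
Fixed point: ((((a*9)*9)*((b+7)*b))+(((x+x)+12)+(9+(4+a))))

Answer: ((((a*9)*9)*((b+7)*b))+(((x+x)+12)+(9+(4+a))))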